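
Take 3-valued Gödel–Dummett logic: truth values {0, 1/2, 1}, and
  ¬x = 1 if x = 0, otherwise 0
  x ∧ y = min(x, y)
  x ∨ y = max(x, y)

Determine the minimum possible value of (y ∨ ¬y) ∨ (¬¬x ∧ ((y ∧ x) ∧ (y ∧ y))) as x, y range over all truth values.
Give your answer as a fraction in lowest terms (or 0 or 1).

1/2

Take x = 0, y = 1/2:
¬y = ¬1/2 = 0
y ∨ ¬y = 1/2 ∨ 0 = 1/2
¬x = ¬0 = 1
¬¬x = ¬1 = 0
y ∧ x = 1/2 ∧ 0 = 0
y ∧ y = 1/2 ∧ 1/2 = 1/2
(y ∧ x) ∧ (y ∧ y) = 0 ∧ 1/2 = 0
¬¬x ∧ ((y ∧ x) ∧ (y ∧ y)) = 0 ∧ 0 = 0
(y ∨ ¬y) ∨ (¬¬x ∧ ((y ∧ x) ∧ (y ∧ y))) = 1/2 ∨ 0 = 1/2
No assignment yields a value below 1/2, so this is the minimum.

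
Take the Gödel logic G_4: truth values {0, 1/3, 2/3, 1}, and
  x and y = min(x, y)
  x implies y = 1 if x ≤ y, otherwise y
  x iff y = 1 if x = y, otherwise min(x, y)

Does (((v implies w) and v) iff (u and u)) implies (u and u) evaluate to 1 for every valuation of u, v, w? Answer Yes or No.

No

Counterexample: take u = 0, v = 0, w = 0.
v implies w = 0 implies 0 = 1
(v implies w) and v = 1 and 0 = 0
u and u = 0 and 0 = 0
((v implies w) and v) iff (u and u) = 0 iff 0 = 1
u and u = 0 and 0 = 0
(((v implies w) and v) iff (u and u)) implies (u and u) = 1 implies 0 = 0
This gives 0 ≠ 1.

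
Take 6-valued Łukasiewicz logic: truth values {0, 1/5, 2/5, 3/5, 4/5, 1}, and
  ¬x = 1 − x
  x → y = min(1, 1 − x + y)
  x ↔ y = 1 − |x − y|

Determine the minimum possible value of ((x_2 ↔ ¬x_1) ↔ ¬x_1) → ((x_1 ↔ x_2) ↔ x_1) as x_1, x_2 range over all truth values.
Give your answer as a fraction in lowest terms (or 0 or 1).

3/5

Take x_1 = 1/5, x_2 = 1/5:
¬x_1 = ¬1/5 = 4/5
x_2 ↔ ¬x_1 = 1/5 ↔ 4/5 = 2/5
¬x_1 = ¬1/5 = 4/5
(x_2 ↔ ¬x_1) ↔ ¬x_1 = 2/5 ↔ 4/5 = 3/5
x_1 ↔ x_2 = 1/5 ↔ 1/5 = 1
(x_1 ↔ x_2) ↔ x_1 = 1 ↔ 1/5 = 1/5
((x_2 ↔ ¬x_1) ↔ ¬x_1) → ((x_1 ↔ x_2) ↔ x_1) = 3/5 → 1/5 = 3/5
No assignment yields a value below 3/5, so this is the minimum.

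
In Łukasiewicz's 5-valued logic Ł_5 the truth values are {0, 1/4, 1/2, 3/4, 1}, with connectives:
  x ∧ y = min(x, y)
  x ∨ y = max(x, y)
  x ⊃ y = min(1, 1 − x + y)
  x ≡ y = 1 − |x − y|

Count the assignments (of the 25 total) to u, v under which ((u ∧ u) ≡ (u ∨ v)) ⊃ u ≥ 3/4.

value 1: 9 assignments (counts)
value 3/4: 7 assignments (counts)
value 1/2: 5 assignments
value 1/4: 3 assignments
value 0: 1 assignment
So 16 of the 25 assignments meet the threshold.

16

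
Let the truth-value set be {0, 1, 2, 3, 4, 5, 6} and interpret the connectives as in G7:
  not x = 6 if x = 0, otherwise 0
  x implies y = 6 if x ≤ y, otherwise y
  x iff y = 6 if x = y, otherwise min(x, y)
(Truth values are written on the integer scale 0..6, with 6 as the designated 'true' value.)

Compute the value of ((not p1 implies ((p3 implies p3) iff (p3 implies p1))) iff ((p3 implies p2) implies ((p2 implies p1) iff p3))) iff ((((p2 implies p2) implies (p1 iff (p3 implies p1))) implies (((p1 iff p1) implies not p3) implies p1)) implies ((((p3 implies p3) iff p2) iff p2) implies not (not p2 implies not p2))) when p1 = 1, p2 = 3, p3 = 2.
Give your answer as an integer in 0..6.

0

not p1 = not 1 = 0
p3 implies p3 = 2 implies 2 = 6
p3 implies p1 = 2 implies 1 = 1
(p3 implies p3) iff (p3 implies p1) = 6 iff 1 = 1
not p1 implies ((p3 implies p3) iff (p3 implies p1)) = 0 implies 1 = 6
p3 implies p2 = 2 implies 3 = 6
p2 implies p1 = 3 implies 1 = 1
(p2 implies p1) iff p3 = 1 iff 2 = 1
(p3 implies p2) implies ((p2 implies p1) iff p3) = 6 implies 1 = 1
(not p1 implies ((p3 implies p3) iff (p3 implies p1))) iff ((p3 implies p2) implies ((p2 implies p1) iff p3)) = 6 iff 1 = 1
p2 implies p2 = 3 implies 3 = 6
p3 implies p1 = 2 implies 1 = 1
p1 iff (p3 implies p1) = 1 iff 1 = 6
(p2 implies p2) implies (p1 iff (p3 implies p1)) = 6 implies 6 = 6
p1 iff p1 = 1 iff 1 = 6
not p3 = not 2 = 0
(p1 iff p1) implies not p3 = 6 implies 0 = 0
((p1 iff p1) implies not p3) implies p1 = 0 implies 1 = 6
((p2 implies p2) implies (p1 iff (p3 implies p1))) implies (((p1 iff p1) implies not p3) implies p1) = 6 implies 6 = 6
p3 implies p3 = 2 implies 2 = 6
(p3 implies p3) iff p2 = 6 iff 3 = 3
((p3 implies p3) iff p2) iff p2 = 3 iff 3 = 6
not p2 = not 3 = 0
not p2 = not 3 = 0
not p2 implies not p2 = 0 implies 0 = 6
not (not p2 implies not p2) = not 6 = 0
(((p3 implies p3) iff p2) iff p2) implies not (not p2 implies not p2) = 6 implies 0 = 0
(((p2 implies p2) implies (p1 iff (p3 implies p1))) implies (((p1 iff p1) implies not p3) implies p1)) implies ((((p3 implies p3) iff p2) iff p2) implies not (not p2 implies not p2)) = 6 implies 0 = 0
((not p1 implies ((p3 implies p3) iff (p3 implies p1))) iff ((p3 implies p2) implies ((p2 implies p1) iff p3))) iff ((((p2 implies p2) implies (p1 iff (p3 implies p1))) implies (((p1 iff p1) implies not p3) implies p1)) implies ((((p3 implies p3) iff p2) iff p2) implies not (not p2 implies not p2))) = 1 iff 0 = 0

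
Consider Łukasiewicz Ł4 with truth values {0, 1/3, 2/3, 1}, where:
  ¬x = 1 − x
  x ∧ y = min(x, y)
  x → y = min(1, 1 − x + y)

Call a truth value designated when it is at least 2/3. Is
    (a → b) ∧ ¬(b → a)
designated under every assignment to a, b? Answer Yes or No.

No

Counterexample: take a = 0, b = 0.
a → b = 0 → 0 = 1
b → a = 0 → 0 = 1
¬(b → a) = ¬1 = 0
(a → b) ∧ ¬(b → a) = 1 ∧ 0 = 0
This gives 0, which is below 2/3.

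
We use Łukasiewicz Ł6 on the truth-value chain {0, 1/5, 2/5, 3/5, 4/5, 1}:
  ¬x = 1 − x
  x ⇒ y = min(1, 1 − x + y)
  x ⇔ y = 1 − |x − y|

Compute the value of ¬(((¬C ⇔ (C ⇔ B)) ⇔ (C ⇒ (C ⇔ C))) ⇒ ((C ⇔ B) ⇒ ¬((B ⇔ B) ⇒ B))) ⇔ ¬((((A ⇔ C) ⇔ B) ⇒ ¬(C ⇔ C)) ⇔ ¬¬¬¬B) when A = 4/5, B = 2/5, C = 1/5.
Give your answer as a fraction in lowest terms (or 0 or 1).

4/5

¬C = ¬1/5 = 4/5
C ⇔ B = 1/5 ⇔ 2/5 = 4/5
¬C ⇔ (C ⇔ B) = 4/5 ⇔ 4/5 = 1
C ⇔ C = 1/5 ⇔ 1/5 = 1
C ⇒ (C ⇔ C) = 1/5 ⇒ 1 = 1
(¬C ⇔ (C ⇔ B)) ⇔ (C ⇒ (C ⇔ C)) = 1 ⇔ 1 = 1
C ⇔ B = 1/5 ⇔ 2/5 = 4/5
B ⇔ B = 2/5 ⇔ 2/5 = 1
(B ⇔ B) ⇒ B = 1 ⇒ 2/5 = 2/5
¬((B ⇔ B) ⇒ B) = ¬2/5 = 3/5
(C ⇔ B) ⇒ ¬((B ⇔ B) ⇒ B) = 4/5 ⇒ 3/5 = 4/5
((¬C ⇔ (C ⇔ B)) ⇔ (C ⇒ (C ⇔ C))) ⇒ ((C ⇔ B) ⇒ ¬((B ⇔ B) ⇒ B)) = 1 ⇒ 4/5 = 4/5
¬(((¬C ⇔ (C ⇔ B)) ⇔ (C ⇒ (C ⇔ C))) ⇒ ((C ⇔ B) ⇒ ¬((B ⇔ B) ⇒ B))) = ¬4/5 = 1/5
A ⇔ C = 4/5 ⇔ 1/5 = 2/5
(A ⇔ C) ⇔ B = 2/5 ⇔ 2/5 = 1
C ⇔ C = 1/5 ⇔ 1/5 = 1
¬(C ⇔ C) = ¬1 = 0
((A ⇔ C) ⇔ B) ⇒ ¬(C ⇔ C) = 1 ⇒ 0 = 0
¬B = ¬2/5 = 3/5
¬¬B = ¬3/5 = 2/5
¬¬¬B = ¬2/5 = 3/5
¬¬¬¬B = ¬3/5 = 2/5
(((A ⇔ C) ⇔ B) ⇒ ¬(C ⇔ C)) ⇔ ¬¬¬¬B = 0 ⇔ 2/5 = 3/5
¬((((A ⇔ C) ⇔ B) ⇒ ¬(C ⇔ C)) ⇔ ¬¬¬¬B) = ¬3/5 = 2/5
¬(((¬C ⇔ (C ⇔ B)) ⇔ (C ⇒ (C ⇔ C))) ⇒ ((C ⇔ B) ⇒ ¬((B ⇔ B) ⇒ B))) ⇔ ¬((((A ⇔ C) ⇔ B) ⇒ ¬(C ⇔ C)) ⇔ ¬¬¬¬B) = 1/5 ⇔ 2/5 = 4/5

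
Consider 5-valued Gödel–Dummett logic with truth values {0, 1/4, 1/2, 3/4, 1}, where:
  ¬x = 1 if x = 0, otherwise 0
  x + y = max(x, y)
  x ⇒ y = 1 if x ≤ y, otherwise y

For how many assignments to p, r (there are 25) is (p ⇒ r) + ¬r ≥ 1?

value 1: 19 assignments (counts)
value 3/4: 1 assignment
value 1/2: 2 assignments
value 1/4: 3 assignments
So 19 of the 25 assignments meet the threshold.

19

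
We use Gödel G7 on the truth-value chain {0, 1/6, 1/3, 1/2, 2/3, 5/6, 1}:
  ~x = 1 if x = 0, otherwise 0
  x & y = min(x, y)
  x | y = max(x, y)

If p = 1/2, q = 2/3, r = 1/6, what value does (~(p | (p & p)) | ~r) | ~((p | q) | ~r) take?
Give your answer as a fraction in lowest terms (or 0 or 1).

0

p & p = 1/2 & 1/2 = 1/2
p | (p & p) = 1/2 | 1/2 = 1/2
~(p | (p & p)) = ~1/2 = 0
~r = ~1/6 = 0
~(p | (p & p)) | ~r = 0 | 0 = 0
p | q = 1/2 | 2/3 = 2/3
~r = ~1/6 = 0
(p | q) | ~r = 2/3 | 0 = 2/3
~((p | q) | ~r) = ~2/3 = 0
(~(p | (p & p)) | ~r) | ~((p | q) | ~r) = 0 | 0 = 0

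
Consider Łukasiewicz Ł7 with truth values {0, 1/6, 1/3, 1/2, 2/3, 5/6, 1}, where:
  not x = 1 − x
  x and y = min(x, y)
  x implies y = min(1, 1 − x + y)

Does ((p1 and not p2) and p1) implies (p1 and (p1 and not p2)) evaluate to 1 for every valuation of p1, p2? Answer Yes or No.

At p1 = 1, p2 = 1/2, for instance:
not p2 = not 1/2 = 1/2
p1 and not p2 = 1 and 1/2 = 1/2
(p1 and not p2) and p1 = 1/2 and 1 = 1/2
p1 and (p1 and not p2) = 1 and 1/2 = 1/2
((p1 and not p2) and p1) implies (p1 and (p1 and not p2)) = 1/2 implies 1/2 = 1
and checking the remaining 48 assignments likewise gives ≥ 1 in every case.

Yes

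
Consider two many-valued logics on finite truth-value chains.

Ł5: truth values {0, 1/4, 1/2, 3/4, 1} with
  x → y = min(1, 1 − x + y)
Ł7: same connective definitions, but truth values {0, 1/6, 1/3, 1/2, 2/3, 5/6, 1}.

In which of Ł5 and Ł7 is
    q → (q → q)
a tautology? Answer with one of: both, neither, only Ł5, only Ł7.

both

In Ł5: every assignment gives 1 — tautology.
In Ł7: every assignment gives 1 — tautology.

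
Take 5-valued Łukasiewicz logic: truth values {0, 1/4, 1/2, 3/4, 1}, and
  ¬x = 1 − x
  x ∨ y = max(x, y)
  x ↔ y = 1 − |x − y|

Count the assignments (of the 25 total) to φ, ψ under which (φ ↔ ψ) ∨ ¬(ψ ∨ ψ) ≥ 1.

9

value 1: 9 assignments (counts)
value 3/4: 9 assignments
value 1/2: 4 assignments
value 1/4: 2 assignments
value 0: 1 assignment
So 9 of the 25 assignments meet the threshold.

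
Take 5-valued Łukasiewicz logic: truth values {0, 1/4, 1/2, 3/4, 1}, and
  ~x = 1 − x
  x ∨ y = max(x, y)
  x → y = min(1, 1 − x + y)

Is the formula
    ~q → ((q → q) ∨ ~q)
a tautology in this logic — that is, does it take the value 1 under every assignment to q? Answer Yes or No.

q = 0 ↦ 1
q = 1/4 ↦ 1
q = 1/2 ↦ 1
q = 3/4 ↦ 1
q = 1 ↦ 1
Every assignment gives a value ≥ 1.

Yes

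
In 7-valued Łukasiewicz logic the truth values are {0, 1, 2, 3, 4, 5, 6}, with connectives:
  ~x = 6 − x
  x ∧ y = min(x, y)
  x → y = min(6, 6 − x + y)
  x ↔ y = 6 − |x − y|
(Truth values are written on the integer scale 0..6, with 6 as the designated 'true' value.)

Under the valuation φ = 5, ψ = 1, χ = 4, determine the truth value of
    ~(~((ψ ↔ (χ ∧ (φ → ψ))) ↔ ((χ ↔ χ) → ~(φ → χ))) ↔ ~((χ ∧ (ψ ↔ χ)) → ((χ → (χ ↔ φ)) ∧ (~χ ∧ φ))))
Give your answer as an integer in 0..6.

φ → ψ = 5 → 1 = 2
χ ∧ (φ → ψ) = 4 ∧ 2 = 2
ψ ↔ (χ ∧ (φ → ψ)) = 1 ↔ 2 = 5
χ ↔ χ = 4 ↔ 4 = 6
φ → χ = 5 → 4 = 5
~(φ → χ) = ~5 = 1
(χ ↔ χ) → ~(φ → χ) = 6 → 1 = 1
(ψ ↔ (χ ∧ (φ → ψ))) ↔ ((χ ↔ χ) → ~(φ → χ)) = 5 ↔ 1 = 2
~((ψ ↔ (χ ∧ (φ → ψ))) ↔ ((χ ↔ χ) → ~(φ → χ))) = ~2 = 4
ψ ↔ χ = 1 ↔ 4 = 3
χ ∧ (ψ ↔ χ) = 4 ∧ 3 = 3
χ ↔ φ = 4 ↔ 5 = 5
χ → (χ ↔ φ) = 4 → 5 = 6
~χ = ~4 = 2
~χ ∧ φ = 2 ∧ 5 = 2
(χ → (χ ↔ φ)) ∧ (~χ ∧ φ) = 6 ∧ 2 = 2
(χ ∧ (ψ ↔ χ)) → ((χ → (χ ↔ φ)) ∧ (~χ ∧ φ)) = 3 → 2 = 5
~((χ ∧ (ψ ↔ χ)) → ((χ → (χ ↔ φ)) ∧ (~χ ∧ φ))) = ~5 = 1
~((ψ ↔ (χ ∧ (φ → ψ))) ↔ ((χ ↔ χ) → ~(φ → χ))) ↔ ~((χ ∧ (ψ ↔ χ)) → ((χ → (χ ↔ φ)) ∧ (~χ ∧ φ))) = 4 ↔ 1 = 3
~(~((ψ ↔ (χ ∧ (φ → ψ))) ↔ ((χ ↔ χ) → ~(φ → χ))) ↔ ~((χ ∧ (ψ ↔ χ)) → ((χ → (χ ↔ φ)) ∧ (~χ ∧ φ)))) = ~3 = 3

3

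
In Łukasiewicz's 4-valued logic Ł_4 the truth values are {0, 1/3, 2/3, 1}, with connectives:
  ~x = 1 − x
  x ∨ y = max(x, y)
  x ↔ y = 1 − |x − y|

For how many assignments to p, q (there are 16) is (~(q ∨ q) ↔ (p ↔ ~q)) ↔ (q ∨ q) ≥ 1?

4

p = 0, q = 0 ↦ 1  ≥
p = 0, q = 1/3 ↦ 2/3  <
p = 0, q = 2/3 ↦ 1  ≥
p = 0, q = 1 ↦ 0  <
p = 1/3, q = 0 ↦ 2/3  <
p = 1/3, q = 1/3 ↦ 1/3  <
p = 1/3, q = 2/3 ↦ 2/3  <
p = 1/3, q = 1 ↦ 1/3  <
p = 2/3, q = 0 ↦ 1/3  <
p = 2/3, q = 1/3 ↦ 2/3  <
p = 2/3, q = 2/3 ↦ 1  ≥
p = 2/3, q = 1 ↦ 2/3  <
p = 1, q = 0 ↦ 0  <
p = 1, q = 1/3 ↦ 1/3  <
p = 1, q = 2/3 ↦ 2/3  <
p = 1, q = 1 ↦ 1  ≥
So 4 of the 16 assignments meet the threshold.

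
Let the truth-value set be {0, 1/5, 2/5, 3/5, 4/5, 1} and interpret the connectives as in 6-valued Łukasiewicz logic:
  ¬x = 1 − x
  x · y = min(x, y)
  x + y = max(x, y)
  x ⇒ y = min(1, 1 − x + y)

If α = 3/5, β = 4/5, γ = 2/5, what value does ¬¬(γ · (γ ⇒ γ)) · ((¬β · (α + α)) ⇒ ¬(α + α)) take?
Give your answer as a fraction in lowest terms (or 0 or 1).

γ ⇒ γ = 2/5 ⇒ 2/5 = 1
γ · (γ ⇒ γ) = 2/5 · 1 = 2/5
¬(γ · (γ ⇒ γ)) = ¬2/5 = 3/5
¬¬(γ · (γ ⇒ γ)) = ¬3/5 = 2/5
¬β = ¬4/5 = 1/5
α + α = 3/5 + 3/5 = 3/5
¬β · (α + α) = 1/5 · 3/5 = 1/5
α + α = 3/5 + 3/5 = 3/5
¬(α + α) = ¬3/5 = 2/5
(¬β · (α + α)) ⇒ ¬(α + α) = 1/5 ⇒ 2/5 = 1
¬¬(γ · (γ ⇒ γ)) · ((¬β · (α + α)) ⇒ ¬(α + α)) = 2/5 · 1 = 2/5

2/5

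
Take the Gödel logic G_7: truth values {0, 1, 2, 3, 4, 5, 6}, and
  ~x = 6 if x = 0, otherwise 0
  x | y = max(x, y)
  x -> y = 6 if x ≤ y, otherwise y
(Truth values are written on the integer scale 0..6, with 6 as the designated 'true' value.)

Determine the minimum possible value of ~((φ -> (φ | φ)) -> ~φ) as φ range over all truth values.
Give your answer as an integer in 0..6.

Take φ = 0:
φ | φ = 0 | 0 = 0
φ -> (φ | φ) = 0 -> 0 = 6
~φ = ~0 = 6
(φ -> (φ | φ)) -> ~φ = 6 -> 6 = 6
~((φ -> (φ | φ)) -> ~φ) = ~6 = 0
No assignment yields a value below 0, so this is the minimum.

0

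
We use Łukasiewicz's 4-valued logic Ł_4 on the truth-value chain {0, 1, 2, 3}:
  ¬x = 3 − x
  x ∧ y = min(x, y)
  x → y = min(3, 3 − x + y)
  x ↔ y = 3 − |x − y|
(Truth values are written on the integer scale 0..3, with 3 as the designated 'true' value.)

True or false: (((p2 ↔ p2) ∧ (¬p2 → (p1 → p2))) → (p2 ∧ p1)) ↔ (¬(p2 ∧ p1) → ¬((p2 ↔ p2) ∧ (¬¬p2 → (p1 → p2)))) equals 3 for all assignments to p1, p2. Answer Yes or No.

Counterexample: take p1 = 1, p2 = 0.
p2 ↔ p2 = 0 ↔ 0 = 3
¬p2 = ¬0 = 3
p1 → p2 = 1 → 0 = 2
¬p2 → (p1 → p2) = 3 → 2 = 2
(p2 ↔ p2) ∧ (¬p2 → (p1 → p2)) = 3 ∧ 2 = 2
p2 ∧ p1 = 0 ∧ 1 = 0
((p2 ↔ p2) ∧ (¬p2 → (p1 → p2))) → (p2 ∧ p1) = 2 → 0 = 1
p2 ∧ p1 = 0 ∧ 1 = 0
¬(p2 ∧ p1) = ¬0 = 3
p2 ↔ p2 = 0 ↔ 0 = 3
¬p2 = ¬0 = 3
¬¬p2 = ¬3 = 0
p1 → p2 = 1 → 0 = 2
¬¬p2 → (p1 → p2) = 0 → 2 = 3
(p2 ↔ p2) ∧ (¬¬p2 → (p1 → p2)) = 3 ∧ 3 = 3
¬((p2 ↔ p2) ∧ (¬¬p2 → (p1 → p2))) = ¬3 = 0
¬(p2 ∧ p1) → ¬((p2 ↔ p2) ∧ (¬¬p2 → (p1 → p2))) = 3 → 0 = 0
(((p2 ↔ p2) ∧ (¬p2 → (p1 → p2))) → (p2 ∧ p1)) ↔ (¬(p2 ∧ p1) → ¬((p2 ↔ p2) ∧ (¬¬p2 → (p1 → p2)))) = 1 ↔ 0 = 2
This gives 2 ≠ 3.

No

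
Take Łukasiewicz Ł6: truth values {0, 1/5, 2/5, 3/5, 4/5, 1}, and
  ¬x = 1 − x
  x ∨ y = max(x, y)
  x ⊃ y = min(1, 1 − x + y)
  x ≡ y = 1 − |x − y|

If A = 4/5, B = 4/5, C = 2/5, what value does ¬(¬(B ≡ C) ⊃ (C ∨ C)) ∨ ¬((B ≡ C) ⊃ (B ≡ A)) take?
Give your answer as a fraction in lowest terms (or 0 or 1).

0

B ≡ C = 4/5 ≡ 2/5 = 3/5
¬(B ≡ C) = ¬3/5 = 2/5
C ∨ C = 2/5 ∨ 2/5 = 2/5
¬(B ≡ C) ⊃ (C ∨ C) = 2/5 ⊃ 2/5 = 1
¬(¬(B ≡ C) ⊃ (C ∨ C)) = ¬1 = 0
B ≡ C = 4/5 ≡ 2/5 = 3/5
B ≡ A = 4/5 ≡ 4/5 = 1
(B ≡ C) ⊃ (B ≡ A) = 3/5 ⊃ 1 = 1
¬((B ≡ C) ⊃ (B ≡ A)) = ¬1 = 0
¬(¬(B ≡ C) ⊃ (C ∨ C)) ∨ ¬((B ≡ C) ⊃ (B ≡ A)) = 0 ∨ 0 = 0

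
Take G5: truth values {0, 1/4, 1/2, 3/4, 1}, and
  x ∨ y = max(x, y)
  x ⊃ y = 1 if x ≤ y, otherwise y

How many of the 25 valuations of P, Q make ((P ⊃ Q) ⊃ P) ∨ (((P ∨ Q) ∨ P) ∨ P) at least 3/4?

value 1: 15 assignments (counts)
value 3/4: 4 assignments (counts)
value 1/2: 3 assignments
value 1/4: 2 assignments
value 0: 1 assignment
So 19 of the 25 assignments meet the threshold.

19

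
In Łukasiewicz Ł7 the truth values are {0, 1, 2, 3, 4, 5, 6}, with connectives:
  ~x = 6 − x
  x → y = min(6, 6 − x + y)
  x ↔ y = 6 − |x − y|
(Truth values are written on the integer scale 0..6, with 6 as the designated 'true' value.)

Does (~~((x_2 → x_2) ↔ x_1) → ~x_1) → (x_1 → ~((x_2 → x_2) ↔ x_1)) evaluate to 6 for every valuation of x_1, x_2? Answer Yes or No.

At x_1 = 0, x_2 = 5, for instance:
x_2 → x_2 = 5 → 5 = 6
(x_2 → x_2) ↔ x_1 = 6 ↔ 0 = 0
~((x_2 → x_2) ↔ x_1) = ~0 = 6
~~((x_2 → x_2) ↔ x_1) = ~6 = 0
~x_1 = ~0 = 6
~~((x_2 → x_2) ↔ x_1) → ~x_1 = 0 → 6 = 6
x_1 → ~((x_2 → x_2) ↔ x_1) = 0 → 6 = 6
(~~((x_2 → x_2) ↔ x_1) → ~x_1) → (x_1 → ~((x_2 → x_2) ↔ x_1)) = 6 → 6 = 6
and checking the remaining 48 assignments likewise gives ≥ 6 in every case.

Yes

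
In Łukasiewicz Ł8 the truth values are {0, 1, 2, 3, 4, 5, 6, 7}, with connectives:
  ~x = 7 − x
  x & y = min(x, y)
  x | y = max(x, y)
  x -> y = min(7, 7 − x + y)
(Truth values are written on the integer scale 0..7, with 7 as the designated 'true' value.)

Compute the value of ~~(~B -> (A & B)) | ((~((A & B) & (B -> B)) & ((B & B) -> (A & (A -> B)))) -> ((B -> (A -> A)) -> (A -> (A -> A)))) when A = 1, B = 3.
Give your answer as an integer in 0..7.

~B = ~3 = 4
A & B = 1 & 3 = 1
~B -> (A & B) = 4 -> 1 = 4
~(~B -> (A & B)) = ~4 = 3
~~(~B -> (A & B)) = ~3 = 4
A & B = 1 & 3 = 1
B -> B = 3 -> 3 = 7
(A & B) & (B -> B) = 1 & 7 = 1
~((A & B) & (B -> B)) = ~1 = 6
B & B = 3 & 3 = 3
A -> B = 1 -> 3 = 7
A & (A -> B) = 1 & 7 = 1
(B & B) -> (A & (A -> B)) = 3 -> 1 = 5
~((A & B) & (B -> B)) & ((B & B) -> (A & (A -> B))) = 6 & 5 = 5
A -> A = 1 -> 1 = 7
B -> (A -> A) = 3 -> 7 = 7
A -> A = 1 -> 1 = 7
A -> (A -> A) = 1 -> 7 = 7
(B -> (A -> A)) -> (A -> (A -> A)) = 7 -> 7 = 7
(~((A & B) & (B -> B)) & ((B & B) -> (A & (A -> B)))) -> ((B -> (A -> A)) -> (A -> (A -> A))) = 5 -> 7 = 7
~~(~B -> (A & B)) | ((~((A & B) & (B -> B)) & ((B & B) -> (A & (A -> B)))) -> ((B -> (A -> A)) -> (A -> (A -> A)))) = 4 | 7 = 7

7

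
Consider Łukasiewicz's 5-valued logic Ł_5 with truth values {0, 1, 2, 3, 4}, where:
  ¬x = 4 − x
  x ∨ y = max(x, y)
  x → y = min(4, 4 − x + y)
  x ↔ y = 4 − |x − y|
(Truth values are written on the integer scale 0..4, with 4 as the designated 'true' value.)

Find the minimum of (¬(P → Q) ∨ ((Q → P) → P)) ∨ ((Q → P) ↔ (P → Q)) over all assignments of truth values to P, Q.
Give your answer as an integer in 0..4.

2

Take P = 0, Q = 2:
P → Q = 0 → 2 = 4
¬(P → Q) = ¬4 = 0
Q → P = 2 → 0 = 2
(Q → P) → P = 2 → 0 = 2
¬(P → Q) ∨ ((Q → P) → P) = 0 ∨ 2 = 2
Q → P = 2 → 0 = 2
P → Q = 0 → 2 = 4
(Q → P) ↔ (P → Q) = 2 ↔ 4 = 2
(¬(P → Q) ∨ ((Q → P) → P)) ∨ ((Q → P) ↔ (P → Q)) = 2 ∨ 2 = 2
No assignment yields a value below 2, so this is the minimum.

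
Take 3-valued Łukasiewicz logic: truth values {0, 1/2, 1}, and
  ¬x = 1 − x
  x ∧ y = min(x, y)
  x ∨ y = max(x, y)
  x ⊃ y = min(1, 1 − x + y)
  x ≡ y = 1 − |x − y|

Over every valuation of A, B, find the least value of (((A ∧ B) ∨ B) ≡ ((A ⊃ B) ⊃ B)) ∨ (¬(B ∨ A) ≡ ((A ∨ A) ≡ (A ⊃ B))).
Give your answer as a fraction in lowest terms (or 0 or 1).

Take A = 1/2, B = 0:
A ∧ B = 1/2 ∧ 0 = 0
(A ∧ B) ∨ B = 0 ∨ 0 = 0
A ⊃ B = 1/2 ⊃ 0 = 1/2
(A ⊃ B) ⊃ B = 1/2 ⊃ 0 = 1/2
((A ∧ B) ∨ B) ≡ ((A ⊃ B) ⊃ B) = 0 ≡ 1/2 = 1/2
B ∨ A = 0 ∨ 1/2 = 1/2
¬(B ∨ A) = ¬1/2 = 1/2
A ∨ A = 1/2 ∨ 1/2 = 1/2
A ⊃ B = 1/2 ⊃ 0 = 1/2
(A ∨ A) ≡ (A ⊃ B) = 1/2 ≡ 1/2 = 1
¬(B ∨ A) ≡ ((A ∨ A) ≡ (A ⊃ B)) = 1/2 ≡ 1 = 1/2
(((A ∧ B) ∨ B) ≡ ((A ⊃ B) ⊃ B)) ∨ (¬(B ∨ A) ≡ ((A ∨ A) ≡ (A ⊃ B))) = 1/2 ∨ 1/2 = 1/2
No assignment yields a value below 1/2, so this is the minimum.

1/2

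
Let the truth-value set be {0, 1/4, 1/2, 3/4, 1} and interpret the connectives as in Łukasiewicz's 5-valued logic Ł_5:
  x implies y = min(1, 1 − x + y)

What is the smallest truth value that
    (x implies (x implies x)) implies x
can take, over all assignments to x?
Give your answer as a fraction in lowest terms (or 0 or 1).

Take x = 0:
x implies x = 0 implies 0 = 1
x implies (x implies x) = 0 implies 1 = 1
(x implies (x implies x)) implies x = 1 implies 0 = 0
No assignment yields a value below 0, so this is the minimum.

0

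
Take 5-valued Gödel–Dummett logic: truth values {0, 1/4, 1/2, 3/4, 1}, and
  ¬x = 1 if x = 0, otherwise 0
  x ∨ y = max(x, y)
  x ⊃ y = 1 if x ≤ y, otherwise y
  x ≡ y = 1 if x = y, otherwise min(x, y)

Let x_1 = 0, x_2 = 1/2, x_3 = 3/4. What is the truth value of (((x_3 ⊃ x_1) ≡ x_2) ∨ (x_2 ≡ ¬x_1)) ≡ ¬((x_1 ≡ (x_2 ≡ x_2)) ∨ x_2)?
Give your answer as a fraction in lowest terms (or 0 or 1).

0

x_3 ⊃ x_1 = 3/4 ⊃ 0 = 0
(x_3 ⊃ x_1) ≡ x_2 = 0 ≡ 1/2 = 0
¬x_1 = ¬0 = 1
x_2 ≡ ¬x_1 = 1/2 ≡ 1 = 1/2
((x_3 ⊃ x_1) ≡ x_2) ∨ (x_2 ≡ ¬x_1) = 0 ∨ 1/2 = 1/2
x_2 ≡ x_2 = 1/2 ≡ 1/2 = 1
x_1 ≡ (x_2 ≡ x_2) = 0 ≡ 1 = 0
(x_1 ≡ (x_2 ≡ x_2)) ∨ x_2 = 0 ∨ 1/2 = 1/2
¬((x_1 ≡ (x_2 ≡ x_2)) ∨ x_2) = ¬1/2 = 0
(((x_3 ⊃ x_1) ≡ x_2) ∨ (x_2 ≡ ¬x_1)) ≡ ¬((x_1 ≡ (x_2 ≡ x_2)) ∨ x_2) = 1/2 ≡ 0 = 0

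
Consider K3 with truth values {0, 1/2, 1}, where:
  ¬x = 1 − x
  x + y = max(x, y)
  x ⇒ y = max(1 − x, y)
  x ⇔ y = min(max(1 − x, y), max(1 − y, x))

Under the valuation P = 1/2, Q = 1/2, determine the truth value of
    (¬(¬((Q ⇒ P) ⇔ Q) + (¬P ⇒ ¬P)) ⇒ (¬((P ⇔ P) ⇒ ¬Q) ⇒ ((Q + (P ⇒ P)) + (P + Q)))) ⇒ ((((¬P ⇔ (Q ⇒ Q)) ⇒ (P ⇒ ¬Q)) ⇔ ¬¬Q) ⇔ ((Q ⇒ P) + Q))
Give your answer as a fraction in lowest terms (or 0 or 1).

1/2

Q ⇒ P = 1/2 ⇒ 1/2 = 1/2
(Q ⇒ P) ⇔ Q = 1/2 ⇔ 1/2 = 1/2
¬((Q ⇒ P) ⇔ Q) = ¬1/2 = 1/2
¬P = ¬1/2 = 1/2
¬P = ¬1/2 = 1/2
¬P ⇒ ¬P = 1/2 ⇒ 1/2 = 1/2
¬((Q ⇒ P) ⇔ Q) + (¬P ⇒ ¬P) = 1/2 + 1/2 = 1/2
¬(¬((Q ⇒ P) ⇔ Q) + (¬P ⇒ ¬P)) = ¬1/2 = 1/2
P ⇔ P = 1/2 ⇔ 1/2 = 1/2
¬Q = ¬1/2 = 1/2
(P ⇔ P) ⇒ ¬Q = 1/2 ⇒ 1/2 = 1/2
¬((P ⇔ P) ⇒ ¬Q) = ¬1/2 = 1/2
P ⇒ P = 1/2 ⇒ 1/2 = 1/2
Q + (P ⇒ P) = 1/2 + 1/2 = 1/2
P + Q = 1/2 + 1/2 = 1/2
(Q + (P ⇒ P)) + (P + Q) = 1/2 + 1/2 = 1/2
¬((P ⇔ P) ⇒ ¬Q) ⇒ ((Q + (P ⇒ P)) + (P + Q)) = 1/2 ⇒ 1/2 = 1/2
¬(¬((Q ⇒ P) ⇔ Q) + (¬P ⇒ ¬P)) ⇒ (¬((P ⇔ P) ⇒ ¬Q) ⇒ ((Q + (P ⇒ P)) + (P + Q))) = 1/2 ⇒ 1/2 = 1/2
¬P = ¬1/2 = 1/2
Q ⇒ Q = 1/2 ⇒ 1/2 = 1/2
¬P ⇔ (Q ⇒ Q) = 1/2 ⇔ 1/2 = 1/2
¬Q = ¬1/2 = 1/2
P ⇒ ¬Q = 1/2 ⇒ 1/2 = 1/2
(¬P ⇔ (Q ⇒ Q)) ⇒ (P ⇒ ¬Q) = 1/2 ⇒ 1/2 = 1/2
¬Q = ¬1/2 = 1/2
¬¬Q = ¬1/2 = 1/2
((¬P ⇔ (Q ⇒ Q)) ⇒ (P ⇒ ¬Q)) ⇔ ¬¬Q = 1/2 ⇔ 1/2 = 1/2
Q ⇒ P = 1/2 ⇒ 1/2 = 1/2
(Q ⇒ P) + Q = 1/2 + 1/2 = 1/2
(((¬P ⇔ (Q ⇒ Q)) ⇒ (P ⇒ ¬Q)) ⇔ ¬¬Q) ⇔ ((Q ⇒ P) + Q) = 1/2 ⇔ 1/2 = 1/2
(¬(¬((Q ⇒ P) ⇔ Q) + (¬P ⇒ ¬P)) ⇒ (¬((P ⇔ P) ⇒ ¬Q) ⇒ ((Q + (P ⇒ P)) + (P + Q)))) ⇒ ((((¬P ⇔ (Q ⇒ Q)) ⇒ (P ⇒ ¬Q)) ⇔ ¬¬Q) ⇔ ((Q ⇒ P) + Q)) = 1/2 ⇒ 1/2 = 1/2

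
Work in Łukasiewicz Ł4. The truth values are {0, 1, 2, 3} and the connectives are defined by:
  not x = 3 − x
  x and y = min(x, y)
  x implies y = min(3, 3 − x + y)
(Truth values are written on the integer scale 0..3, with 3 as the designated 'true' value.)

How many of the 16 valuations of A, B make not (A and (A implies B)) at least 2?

11

A = 0, B = 0 ↦ 3  ≥
A = 0, B = 1 ↦ 3  ≥
A = 0, B = 2 ↦ 3  ≥
A = 0, B = 3 ↦ 3  ≥
A = 1, B = 0 ↦ 2  ≥
A = 1, B = 1 ↦ 2  ≥
A = 1, B = 2 ↦ 2  ≥
A = 1, B = 3 ↦ 2  ≥
A = 2, B = 0 ↦ 2  ≥
A = 2, B = 1 ↦ 1  <
A = 2, B = 2 ↦ 1  <
A = 2, B = 3 ↦ 1  <
A = 3, B = 0 ↦ 3  ≥
A = 3, B = 1 ↦ 2  ≥
A = 3, B = 2 ↦ 1  <
A = 3, B = 3 ↦ 0  <
So 11 of the 16 assignments meet the threshold.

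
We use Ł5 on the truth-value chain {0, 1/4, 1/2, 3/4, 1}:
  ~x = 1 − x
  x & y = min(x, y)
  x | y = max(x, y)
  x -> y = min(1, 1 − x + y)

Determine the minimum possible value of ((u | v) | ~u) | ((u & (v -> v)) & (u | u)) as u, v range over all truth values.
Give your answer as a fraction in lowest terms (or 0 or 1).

1/2

Take u = 1/2, v = 0:
u | v = 1/2 | 0 = 1/2
~u = ~1/2 = 1/2
(u | v) | ~u = 1/2 | 1/2 = 1/2
v -> v = 0 -> 0 = 1
u & (v -> v) = 1/2 & 1 = 1/2
u | u = 1/2 | 1/2 = 1/2
(u & (v -> v)) & (u | u) = 1/2 & 1/2 = 1/2
((u | v) | ~u) | ((u & (v -> v)) & (u | u)) = 1/2 | 1/2 = 1/2
No assignment yields a value below 1/2, so this is the minimum.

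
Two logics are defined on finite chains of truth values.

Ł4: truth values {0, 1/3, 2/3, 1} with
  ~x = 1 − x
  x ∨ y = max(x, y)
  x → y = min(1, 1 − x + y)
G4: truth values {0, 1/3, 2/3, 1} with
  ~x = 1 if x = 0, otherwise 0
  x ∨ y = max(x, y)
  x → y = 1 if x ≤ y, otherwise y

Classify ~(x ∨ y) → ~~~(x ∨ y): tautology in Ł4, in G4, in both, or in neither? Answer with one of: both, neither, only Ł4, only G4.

both

In Ł4: every assignment gives 1 — tautology.
In G4: every assignment gives 1 — tautology.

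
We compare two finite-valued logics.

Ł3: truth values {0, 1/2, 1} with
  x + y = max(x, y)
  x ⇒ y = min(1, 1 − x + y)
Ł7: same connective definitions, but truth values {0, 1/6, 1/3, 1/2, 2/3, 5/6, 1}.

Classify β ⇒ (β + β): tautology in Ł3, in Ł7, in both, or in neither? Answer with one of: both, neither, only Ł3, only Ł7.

In Ł3: every assignment gives 1 — tautology.
In Ł7: every assignment gives 1 — tautology.

both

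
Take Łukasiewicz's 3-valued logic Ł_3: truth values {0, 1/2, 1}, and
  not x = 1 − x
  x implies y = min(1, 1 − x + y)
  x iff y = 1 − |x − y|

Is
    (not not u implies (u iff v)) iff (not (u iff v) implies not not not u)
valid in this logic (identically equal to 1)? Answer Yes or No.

Yes

u = 0, v = 0 ↦ 1
u = 0, v = 1/2 ↦ 1
u = 0, v = 1 ↦ 1
u = 1/2, v = 0 ↦ 1
u = 1/2, v = 1/2 ↦ 1
u = 1/2, v = 1 ↦ 1
u = 1, v = 0 ↦ 1
u = 1, v = 1/2 ↦ 1
u = 1, v = 1 ↦ 1
Every assignment gives a value ≥ 1.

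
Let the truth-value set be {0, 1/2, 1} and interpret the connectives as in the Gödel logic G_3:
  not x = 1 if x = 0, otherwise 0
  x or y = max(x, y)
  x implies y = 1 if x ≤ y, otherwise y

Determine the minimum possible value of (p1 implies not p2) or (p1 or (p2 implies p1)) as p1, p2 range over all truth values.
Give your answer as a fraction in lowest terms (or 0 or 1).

Take p1 = 1/2, p2 = 1:
not p2 = not 1 = 0
p1 implies not p2 = 1/2 implies 0 = 0
p2 implies p1 = 1 implies 1/2 = 1/2
p1 or (p2 implies p1) = 1/2 or 1/2 = 1/2
(p1 implies not p2) or (p1 or (p2 implies p1)) = 0 or 1/2 = 1/2
No assignment yields a value below 1/2, so this is the minimum.

1/2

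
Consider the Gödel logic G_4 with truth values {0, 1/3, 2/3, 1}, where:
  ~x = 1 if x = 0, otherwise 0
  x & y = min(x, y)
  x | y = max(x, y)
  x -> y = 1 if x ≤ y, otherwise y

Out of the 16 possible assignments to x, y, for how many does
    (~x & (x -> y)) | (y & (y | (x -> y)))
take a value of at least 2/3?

x = 0, y = 0 ↦ 1  ≥
x = 0, y = 1/3 ↦ 1  ≥
x = 0, y = 2/3 ↦ 1  ≥
x = 0, y = 1 ↦ 1  ≥
x = 1/3, y = 0 ↦ 0  <
x = 1/3, y = 1/3 ↦ 1/3  <
x = 1/3, y = 2/3 ↦ 2/3  ≥
x = 1/3, y = 1 ↦ 1  ≥
x = 2/3, y = 0 ↦ 0  <
x = 2/3, y = 1/3 ↦ 1/3  <
x = 2/3, y = 2/3 ↦ 2/3  ≥
x = 2/3, y = 1 ↦ 1  ≥
x = 1, y = 0 ↦ 0  <
x = 1, y = 1/3 ↦ 1/3  <
x = 1, y = 2/3 ↦ 2/3  ≥
x = 1, y = 1 ↦ 1  ≥
So 10 of the 16 assignments meet the threshold.

10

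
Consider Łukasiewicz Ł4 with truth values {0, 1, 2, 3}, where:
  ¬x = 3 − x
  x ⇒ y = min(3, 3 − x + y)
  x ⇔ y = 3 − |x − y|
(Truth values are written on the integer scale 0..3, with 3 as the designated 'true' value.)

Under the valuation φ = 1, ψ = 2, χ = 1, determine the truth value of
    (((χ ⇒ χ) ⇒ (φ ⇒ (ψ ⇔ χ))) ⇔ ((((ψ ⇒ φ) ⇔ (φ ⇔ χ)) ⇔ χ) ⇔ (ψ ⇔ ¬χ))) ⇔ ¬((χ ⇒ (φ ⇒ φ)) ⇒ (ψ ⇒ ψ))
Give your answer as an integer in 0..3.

χ ⇒ χ = 1 ⇒ 1 = 3
ψ ⇔ χ = 2 ⇔ 1 = 2
φ ⇒ (ψ ⇔ χ) = 1 ⇒ 2 = 3
(χ ⇒ χ) ⇒ (φ ⇒ (ψ ⇔ χ)) = 3 ⇒ 3 = 3
ψ ⇒ φ = 2 ⇒ 1 = 2
φ ⇔ χ = 1 ⇔ 1 = 3
(ψ ⇒ φ) ⇔ (φ ⇔ χ) = 2 ⇔ 3 = 2
((ψ ⇒ φ) ⇔ (φ ⇔ χ)) ⇔ χ = 2 ⇔ 1 = 2
¬χ = ¬1 = 2
ψ ⇔ ¬χ = 2 ⇔ 2 = 3
(((ψ ⇒ φ) ⇔ (φ ⇔ χ)) ⇔ χ) ⇔ (ψ ⇔ ¬χ) = 2 ⇔ 3 = 2
((χ ⇒ χ) ⇒ (φ ⇒ (ψ ⇔ χ))) ⇔ ((((ψ ⇒ φ) ⇔ (φ ⇔ χ)) ⇔ χ) ⇔ (ψ ⇔ ¬χ)) = 3 ⇔ 2 = 2
φ ⇒ φ = 1 ⇒ 1 = 3
χ ⇒ (φ ⇒ φ) = 1 ⇒ 3 = 3
ψ ⇒ ψ = 2 ⇒ 2 = 3
(χ ⇒ (φ ⇒ φ)) ⇒ (ψ ⇒ ψ) = 3 ⇒ 3 = 3
¬((χ ⇒ (φ ⇒ φ)) ⇒ (ψ ⇒ ψ)) = ¬3 = 0
(((χ ⇒ χ) ⇒ (φ ⇒ (ψ ⇔ χ))) ⇔ ((((ψ ⇒ φ) ⇔ (φ ⇔ χ)) ⇔ χ) ⇔ (ψ ⇔ ¬χ))) ⇔ ¬((χ ⇒ (φ ⇒ φ)) ⇒ (ψ ⇒ ψ)) = 2 ⇔ 0 = 1

1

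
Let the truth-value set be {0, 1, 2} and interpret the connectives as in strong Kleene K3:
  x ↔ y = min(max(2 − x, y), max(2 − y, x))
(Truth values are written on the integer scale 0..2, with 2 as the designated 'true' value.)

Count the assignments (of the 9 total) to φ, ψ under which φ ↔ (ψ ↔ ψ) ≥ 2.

2

φ = 0, ψ = 0 ↦ 0  <
φ = 0, ψ = 1 ↦ 1  <
φ = 0, ψ = 2 ↦ 0  <
φ = 1, ψ = 0 ↦ 1  <
φ = 1, ψ = 1 ↦ 1  <
φ = 1, ψ = 2 ↦ 1  <
φ = 2, ψ = 0 ↦ 2  ≥
φ = 2, ψ = 1 ↦ 1  <
φ = 2, ψ = 2 ↦ 2  ≥
So 2 of the 9 assignments meet the threshold.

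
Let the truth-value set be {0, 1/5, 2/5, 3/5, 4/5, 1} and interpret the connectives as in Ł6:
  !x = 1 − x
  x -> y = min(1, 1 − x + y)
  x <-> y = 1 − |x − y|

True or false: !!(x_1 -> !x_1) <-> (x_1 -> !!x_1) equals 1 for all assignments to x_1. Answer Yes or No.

Counterexample: take x_1 = 3/5.
!x_1 = !3/5 = 2/5
x_1 -> !x_1 = 3/5 -> 2/5 = 4/5
!(x_1 -> !x_1) = !4/5 = 1/5
!!(x_1 -> !x_1) = !1/5 = 4/5
!x_1 = !3/5 = 2/5
!!x_1 = !2/5 = 3/5
x_1 -> !!x_1 = 3/5 -> 3/5 = 1
!!(x_1 -> !x_1) <-> (x_1 -> !!x_1) = 4/5 <-> 1 = 4/5
This gives 4/5 ≠ 1.

No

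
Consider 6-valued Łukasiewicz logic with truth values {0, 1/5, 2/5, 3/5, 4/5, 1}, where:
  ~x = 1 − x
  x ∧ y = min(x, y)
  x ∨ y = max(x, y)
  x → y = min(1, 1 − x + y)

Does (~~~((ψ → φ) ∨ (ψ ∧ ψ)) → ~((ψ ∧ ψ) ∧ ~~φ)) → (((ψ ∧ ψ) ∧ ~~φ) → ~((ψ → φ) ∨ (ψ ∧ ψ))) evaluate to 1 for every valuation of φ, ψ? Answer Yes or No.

No

Counterexample: take φ = 1/5, ψ = 1/5.
ψ → φ = 1/5 → 1/5 = 1
ψ ∧ ψ = 1/5 ∧ 1/5 = 1/5
(ψ → φ) ∨ (ψ ∧ ψ) = 1 ∨ 1/5 = 1
~((ψ → φ) ∨ (ψ ∧ ψ)) = ~1 = 0
~~((ψ → φ) ∨ (ψ ∧ ψ)) = ~0 = 1
~~~((ψ → φ) ∨ (ψ ∧ ψ)) = ~1 = 0
ψ ∧ ψ = 1/5 ∧ 1/5 = 1/5
~φ = ~1/5 = 4/5
~~φ = ~4/5 = 1/5
(ψ ∧ ψ) ∧ ~~φ = 1/5 ∧ 1/5 = 1/5
~((ψ ∧ ψ) ∧ ~~φ) = ~1/5 = 4/5
~~~((ψ → φ) ∨ (ψ ∧ ψ)) → ~((ψ ∧ ψ) ∧ ~~φ) = 0 → 4/5 = 1
ψ ∧ ψ = 1/5 ∧ 1/5 = 1/5
~φ = ~1/5 = 4/5
~~φ = ~4/5 = 1/5
(ψ ∧ ψ) ∧ ~~φ = 1/5 ∧ 1/5 = 1/5
ψ → φ = 1/5 → 1/5 = 1
ψ ∧ ψ = 1/5 ∧ 1/5 = 1/5
(ψ → φ) ∨ (ψ ∧ ψ) = 1 ∨ 1/5 = 1
~((ψ → φ) ∨ (ψ ∧ ψ)) = ~1 = 0
((ψ ∧ ψ) ∧ ~~φ) → ~((ψ → φ) ∨ (ψ ∧ ψ)) = 1/5 → 0 = 4/5
(~~~((ψ → φ) ∨ (ψ ∧ ψ)) → ~((ψ ∧ ψ) ∧ ~~φ)) → (((ψ ∧ ψ) ∧ ~~φ) → ~((ψ → φ) ∨ (ψ ∧ ψ))) = 1 → 4/5 = 4/5
This gives 4/5 ≠ 1.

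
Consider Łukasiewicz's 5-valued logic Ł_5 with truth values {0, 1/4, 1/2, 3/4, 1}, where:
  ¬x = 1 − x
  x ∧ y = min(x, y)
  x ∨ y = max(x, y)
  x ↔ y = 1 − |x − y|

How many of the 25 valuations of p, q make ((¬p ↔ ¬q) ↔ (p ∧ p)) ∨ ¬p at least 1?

value 1: 11 assignments (counts)
value 3/4: 9 assignments
value 1/2: 3 assignments
value 1/4: 1 assignment
value 0: 1 assignment
So 11 of the 25 assignments meet the threshold.

11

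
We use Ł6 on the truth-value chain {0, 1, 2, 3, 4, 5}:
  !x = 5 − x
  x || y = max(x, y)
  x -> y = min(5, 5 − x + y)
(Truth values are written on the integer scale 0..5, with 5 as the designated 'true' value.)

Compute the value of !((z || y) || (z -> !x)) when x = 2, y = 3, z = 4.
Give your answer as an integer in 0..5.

1

z || y = 4 || 3 = 4
!x = !2 = 3
z -> !x = 4 -> 3 = 4
(z || y) || (z -> !x) = 4 || 4 = 4
!((z || y) || (z -> !x)) = !4 = 1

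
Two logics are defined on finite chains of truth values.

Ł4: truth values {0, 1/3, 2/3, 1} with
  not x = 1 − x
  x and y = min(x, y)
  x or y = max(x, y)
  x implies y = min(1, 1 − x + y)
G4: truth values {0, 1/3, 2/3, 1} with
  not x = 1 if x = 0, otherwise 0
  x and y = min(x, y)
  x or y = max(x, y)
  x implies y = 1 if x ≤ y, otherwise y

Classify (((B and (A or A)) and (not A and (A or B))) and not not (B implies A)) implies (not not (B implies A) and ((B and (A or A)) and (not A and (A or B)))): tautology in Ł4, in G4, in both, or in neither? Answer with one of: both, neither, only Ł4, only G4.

both

In Ł4: every assignment gives 1 — tautology.
In G4: every assignment gives 1 — tautology.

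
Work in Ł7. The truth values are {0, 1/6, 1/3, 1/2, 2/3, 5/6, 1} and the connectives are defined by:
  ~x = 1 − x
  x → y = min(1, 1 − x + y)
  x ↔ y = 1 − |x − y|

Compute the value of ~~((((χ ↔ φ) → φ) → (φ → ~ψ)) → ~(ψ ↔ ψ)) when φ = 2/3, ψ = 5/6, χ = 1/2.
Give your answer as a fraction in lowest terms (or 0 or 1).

1/3

χ ↔ φ = 1/2 ↔ 2/3 = 5/6
(χ ↔ φ) → φ = 5/6 → 2/3 = 5/6
~ψ = ~5/6 = 1/6
φ → ~ψ = 2/3 → 1/6 = 1/2
((χ ↔ φ) → φ) → (φ → ~ψ) = 5/6 → 1/2 = 2/3
ψ ↔ ψ = 5/6 ↔ 5/6 = 1
~(ψ ↔ ψ) = ~1 = 0
(((χ ↔ φ) → φ) → (φ → ~ψ)) → ~(ψ ↔ ψ) = 2/3 → 0 = 1/3
~((((χ ↔ φ) → φ) → (φ → ~ψ)) → ~(ψ ↔ ψ)) = ~1/3 = 2/3
~~((((χ ↔ φ) → φ) → (φ → ~ψ)) → ~(ψ ↔ ψ)) = ~2/3 = 1/3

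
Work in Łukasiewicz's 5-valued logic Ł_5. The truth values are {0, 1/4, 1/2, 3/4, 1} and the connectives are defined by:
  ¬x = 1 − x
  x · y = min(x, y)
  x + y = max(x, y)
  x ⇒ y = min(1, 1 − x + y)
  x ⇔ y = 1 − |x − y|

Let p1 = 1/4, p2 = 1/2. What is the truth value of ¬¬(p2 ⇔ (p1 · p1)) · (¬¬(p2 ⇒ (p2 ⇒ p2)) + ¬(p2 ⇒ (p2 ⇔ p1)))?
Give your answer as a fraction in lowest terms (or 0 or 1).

p1 · p1 = 1/4 · 1/4 = 1/4
p2 ⇔ (p1 · p1) = 1/2 ⇔ 1/4 = 3/4
¬(p2 ⇔ (p1 · p1)) = ¬3/4 = 1/4
¬¬(p2 ⇔ (p1 · p1)) = ¬1/4 = 3/4
p2 ⇒ p2 = 1/2 ⇒ 1/2 = 1
p2 ⇒ (p2 ⇒ p2) = 1/2 ⇒ 1 = 1
¬(p2 ⇒ (p2 ⇒ p2)) = ¬1 = 0
¬¬(p2 ⇒ (p2 ⇒ p2)) = ¬0 = 1
p2 ⇔ p1 = 1/2 ⇔ 1/4 = 3/4
p2 ⇒ (p2 ⇔ p1) = 1/2 ⇒ 3/4 = 1
¬(p2 ⇒ (p2 ⇔ p1)) = ¬1 = 0
¬¬(p2 ⇒ (p2 ⇒ p2)) + ¬(p2 ⇒ (p2 ⇔ p1)) = 1 + 0 = 1
¬¬(p2 ⇔ (p1 · p1)) · (¬¬(p2 ⇒ (p2 ⇒ p2)) + ¬(p2 ⇒ (p2 ⇔ p1))) = 3/4 · 1 = 3/4

3/4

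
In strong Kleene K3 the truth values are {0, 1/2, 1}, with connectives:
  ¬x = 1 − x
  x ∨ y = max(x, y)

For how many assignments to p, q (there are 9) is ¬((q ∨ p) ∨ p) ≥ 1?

p = 0, q = 0 ↦ 1  ≥
p = 0, q = 1/2 ↦ 1/2  <
p = 0, q = 1 ↦ 0  <
p = 1/2, q = 0 ↦ 1/2  <
p = 1/2, q = 1/2 ↦ 1/2  <
p = 1/2, q = 1 ↦ 0  <
p = 1, q = 0 ↦ 0  <
p = 1, q = 1/2 ↦ 0  <
p = 1, q = 1 ↦ 0  <
So 1 of the 9 assignments meets the threshold.

1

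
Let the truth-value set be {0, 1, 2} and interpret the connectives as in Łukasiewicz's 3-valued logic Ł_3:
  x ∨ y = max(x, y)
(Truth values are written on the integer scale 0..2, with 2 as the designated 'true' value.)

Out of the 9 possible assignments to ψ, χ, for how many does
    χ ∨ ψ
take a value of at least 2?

5

ψ = 0, χ = 0 ↦ 0  <
ψ = 0, χ = 1 ↦ 1  <
ψ = 0, χ = 2 ↦ 2  ≥
ψ = 1, χ = 0 ↦ 1  <
ψ = 1, χ = 1 ↦ 1  <
ψ = 1, χ = 2 ↦ 2  ≥
ψ = 2, χ = 0 ↦ 2  ≥
ψ = 2, χ = 1 ↦ 2  ≥
ψ = 2, χ = 2 ↦ 2  ≥
So 5 of the 9 assignments meet the threshold.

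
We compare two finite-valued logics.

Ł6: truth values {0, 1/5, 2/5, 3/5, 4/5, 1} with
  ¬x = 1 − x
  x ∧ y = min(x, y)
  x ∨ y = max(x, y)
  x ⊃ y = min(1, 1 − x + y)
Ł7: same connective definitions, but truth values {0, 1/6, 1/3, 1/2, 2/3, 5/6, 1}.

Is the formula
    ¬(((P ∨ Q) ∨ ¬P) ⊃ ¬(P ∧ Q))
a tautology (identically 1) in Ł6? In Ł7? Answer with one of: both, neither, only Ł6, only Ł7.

neither

In Ł6: at P = 0, Q = 0 the value is 0 — not a tautology.
In Ł7: at P = 0, Q = 0 the value is 0 — not a tautology.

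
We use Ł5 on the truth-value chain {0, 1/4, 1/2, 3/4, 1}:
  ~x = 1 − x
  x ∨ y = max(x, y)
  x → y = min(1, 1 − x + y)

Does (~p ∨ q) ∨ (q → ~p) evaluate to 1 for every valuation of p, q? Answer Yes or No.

Counterexample: take p = 1/2, q = 3/4.
~p = ~1/2 = 1/2
~p ∨ q = 1/2 ∨ 3/4 = 3/4
~p = ~1/2 = 1/2
q → ~p = 3/4 → 1/2 = 3/4
(~p ∨ q) ∨ (q → ~p) = 3/4 ∨ 3/4 = 3/4
This gives 3/4 ≠ 1.

No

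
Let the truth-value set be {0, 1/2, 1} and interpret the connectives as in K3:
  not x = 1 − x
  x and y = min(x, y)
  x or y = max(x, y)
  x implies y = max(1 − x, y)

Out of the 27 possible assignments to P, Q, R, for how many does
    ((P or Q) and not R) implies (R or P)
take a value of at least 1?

value 1: 17 assignments (counts)
value 1/2: 9 assignments
value 0: 1 assignment
So 17 of the 27 assignments meet the threshold.

17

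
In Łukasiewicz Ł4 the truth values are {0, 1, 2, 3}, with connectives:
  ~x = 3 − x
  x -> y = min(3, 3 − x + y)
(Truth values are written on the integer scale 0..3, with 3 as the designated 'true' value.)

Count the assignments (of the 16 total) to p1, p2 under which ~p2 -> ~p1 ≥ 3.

p1 = 0, p2 = 0 ↦ 3  ≥
p1 = 0, p2 = 1 ↦ 3  ≥
p1 = 0, p2 = 2 ↦ 3  ≥
p1 = 0, p2 = 3 ↦ 3  ≥
p1 = 1, p2 = 0 ↦ 2  <
p1 = 1, p2 = 1 ↦ 3  ≥
p1 = 1, p2 = 2 ↦ 3  ≥
p1 = 1, p2 = 3 ↦ 3  ≥
p1 = 2, p2 = 0 ↦ 1  <
p1 = 2, p2 = 1 ↦ 2  <
p1 = 2, p2 = 2 ↦ 3  ≥
p1 = 2, p2 = 3 ↦ 3  ≥
p1 = 3, p2 = 0 ↦ 0  <
p1 = 3, p2 = 1 ↦ 1  <
p1 = 3, p2 = 2 ↦ 2  <
p1 = 3, p2 = 3 ↦ 3  ≥
So 10 of the 16 assignments meet the threshold.

10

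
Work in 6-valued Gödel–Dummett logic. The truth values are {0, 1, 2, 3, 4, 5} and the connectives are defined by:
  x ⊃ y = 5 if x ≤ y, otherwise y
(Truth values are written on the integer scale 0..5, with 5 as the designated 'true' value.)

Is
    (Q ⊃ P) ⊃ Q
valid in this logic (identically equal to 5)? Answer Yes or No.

Counterexample: take P = 0, Q = 0.
Q ⊃ P = 0 ⊃ 0 = 5
(Q ⊃ P) ⊃ Q = 5 ⊃ 0 = 0
This gives 0 ≠ 5.

No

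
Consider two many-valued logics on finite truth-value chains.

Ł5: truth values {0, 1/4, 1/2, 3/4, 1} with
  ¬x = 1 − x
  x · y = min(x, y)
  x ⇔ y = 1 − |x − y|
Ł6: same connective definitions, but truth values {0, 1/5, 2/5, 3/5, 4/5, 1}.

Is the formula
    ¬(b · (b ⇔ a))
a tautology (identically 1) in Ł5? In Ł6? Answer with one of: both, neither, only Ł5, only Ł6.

In Ł5: at a = 0, b = 1/4 the value is 3/4 — not a tautology.
In Ł6: at a = 0, b = 1/5 the value is 4/5 — not a tautology.

neither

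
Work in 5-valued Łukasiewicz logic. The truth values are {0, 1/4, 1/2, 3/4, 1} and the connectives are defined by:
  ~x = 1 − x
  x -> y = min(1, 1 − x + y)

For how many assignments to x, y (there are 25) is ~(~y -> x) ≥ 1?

value 1: 1 assignment (counts)
value 3/4: 2 assignments
value 1/2: 3 assignments
value 1/4: 4 assignments
value 0: 15 assignments
So 1 of the 25 assignments meets the threshold.

1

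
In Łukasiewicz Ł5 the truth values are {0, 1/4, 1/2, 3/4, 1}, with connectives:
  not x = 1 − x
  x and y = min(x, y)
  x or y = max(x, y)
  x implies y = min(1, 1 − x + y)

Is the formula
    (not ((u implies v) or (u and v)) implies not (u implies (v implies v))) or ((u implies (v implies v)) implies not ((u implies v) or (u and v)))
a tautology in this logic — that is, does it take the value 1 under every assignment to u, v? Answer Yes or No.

No

Counterexample: take u = 1/4, v = 0.
u implies v = 1/4 implies 0 = 3/4
u and v = 1/4 and 0 = 0
(u implies v) or (u and v) = 3/4 or 0 = 3/4
not ((u implies v) or (u and v)) = not 3/4 = 1/4
v implies v = 0 implies 0 = 1
u implies (v implies v) = 1/4 implies 1 = 1
not (u implies (v implies v)) = not 1 = 0
not ((u implies v) or (u and v)) implies not (u implies (v implies v)) = 1/4 implies 0 = 3/4
v implies v = 0 implies 0 = 1
u implies (v implies v) = 1/4 implies 1 = 1
u implies v = 1/4 implies 0 = 3/4
u and v = 1/4 and 0 = 0
(u implies v) or (u and v) = 3/4 or 0 = 3/4
not ((u implies v) or (u and v)) = not 3/4 = 1/4
(u implies (v implies v)) implies not ((u implies v) or (u and v)) = 1 implies 1/4 = 1/4
(not ((u implies v) or (u and v)) implies not (u implies (v implies v))) or ((u implies (v implies v)) implies not ((u implies v) or (u and v))) = 3/4 or 1/4 = 3/4
This gives 3/4 ≠ 1.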